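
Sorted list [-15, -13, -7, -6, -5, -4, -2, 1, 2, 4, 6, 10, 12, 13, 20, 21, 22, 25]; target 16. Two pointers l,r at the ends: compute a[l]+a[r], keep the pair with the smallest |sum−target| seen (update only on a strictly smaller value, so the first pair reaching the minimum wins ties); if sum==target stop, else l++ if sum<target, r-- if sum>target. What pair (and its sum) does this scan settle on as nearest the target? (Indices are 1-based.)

pair (-6, 22) with sum 16 (|Δ|=0)

l=1 r=18: -15+25=10 d=6 *, l++
l=2 r=18: -13+25=12 d=4 *, l++
l=3 r=18: -7+25=18 d=2 *, r--
l=3 r=17: -7+22=15 d=1 *, l++
l=4 r=17: -6+22=16 d=0 *, stop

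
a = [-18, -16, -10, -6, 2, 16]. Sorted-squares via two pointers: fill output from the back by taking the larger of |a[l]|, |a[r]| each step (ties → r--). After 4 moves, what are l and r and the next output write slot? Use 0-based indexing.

[0,5] |-18|>|16| out[5]=324 → l++
[1,5] |-16|<=|16| out[4]=256 → r--
[1,4] |-16|>|2| out[3]=256 → l++
[2,4] |-10|>|2| out[2]=100 → l++

l=3, r=4, next write slot=1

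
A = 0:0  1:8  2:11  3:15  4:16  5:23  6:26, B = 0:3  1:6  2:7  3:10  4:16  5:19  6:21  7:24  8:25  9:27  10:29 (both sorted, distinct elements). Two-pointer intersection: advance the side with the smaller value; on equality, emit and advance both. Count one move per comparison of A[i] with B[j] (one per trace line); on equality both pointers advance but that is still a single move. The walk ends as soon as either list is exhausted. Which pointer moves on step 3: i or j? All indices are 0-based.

j

i=0 j=0: 0<3, i++
i=1 j=0: 8>3, j++
i=1 j=1: 8>6, j++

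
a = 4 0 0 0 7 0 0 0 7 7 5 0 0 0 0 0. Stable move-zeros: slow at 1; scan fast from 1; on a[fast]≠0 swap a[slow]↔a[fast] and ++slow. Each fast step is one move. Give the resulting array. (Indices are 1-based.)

[4, 7, 7, 7, 5, 0, 0, 0, 0, 0, 0, 0, 0, 0, 0, 0]

slow=1 fast=1: a[fast]=4≠0 swap→a[1]=4, slow++,fast++
slow=2 fast=2: a[fast]=0, fast++
slow=2 fast=3: a[fast]=0, fast++
slow=2 fast=4: a[fast]=0, fast++
slow=2 fast=5: a[fast]=7≠0 swap→a[2]=7, slow++,fast++
slow=3 fast=6: a[fast]=0, fast++
slow=3 fast=7: a[fast]=0, fast++
slow=3 fast=8: a[fast]=0, fast++
slow=3 fast=9: a[fast]=7≠0 swap→a[3]=7, slow++,fast++
slow=4 fast=10: a[fast]=7≠0 swap→a[4]=7, slow++,fast++
slow=5 fast=11: a[fast]=5≠0 swap→a[5]=5, slow++,fast++
slow=6 fast=12: a[fast]=0, fast++
slow=6 fast=13: a[fast]=0, fast++
slow=6 fast=14: a[fast]=0, fast++
slow=6 fast=15: a[fast]=0, fast++
slow=6 fast=16: a[fast]=0, fast++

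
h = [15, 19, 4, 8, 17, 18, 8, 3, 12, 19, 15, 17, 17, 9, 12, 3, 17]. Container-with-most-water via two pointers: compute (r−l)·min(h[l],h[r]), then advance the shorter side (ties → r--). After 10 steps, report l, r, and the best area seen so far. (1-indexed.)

l=1 r=17: min(15,17)*16=240 best=240 *, l++
l=2 r=17: min(19,17)*15=255 best=255 *, r--
l=2 r=16: min(19,3)*14=42 best=255, r--
l=2 r=15: min(19,12)*13=156 best=255, r--
l=2 r=14: min(19,9)*12=108 best=255, r--
l=2 r=13: min(19,17)*11=187 best=255, r--
l=2 r=12: min(19,17)*10=170 best=255, r--
l=2 r=11: min(19,15)*9=135 best=255, r--
l=2 r=10: min(19,19)*8=152 best=255, r--
l=2 r=9: min(19,12)*7=84 best=255, r--

l=2, r=8, best area=255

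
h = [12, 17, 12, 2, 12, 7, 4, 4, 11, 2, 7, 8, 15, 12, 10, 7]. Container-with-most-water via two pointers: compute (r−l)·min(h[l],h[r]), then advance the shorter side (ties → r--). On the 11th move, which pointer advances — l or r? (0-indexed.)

[0,15] min(12,7)*15=105 best=105 * → r--
[0,14] min(12,10)*14=140 best=140 * → r--
[0,13] min(12,12)*13=156 best=156 * → r--
[0,12] min(12,15)*12=144 best=156 → l++
[1,12] min(17,15)*11=165 best=165 * → r--
[1,11] min(17,8)*10=80 best=165 → r--
[1,10] min(17,7)*9=63 best=165 → r--
[1,9] min(17,2)*8=16 best=165 → r--
[1,8] min(17,11)*7=77 best=165 → r--
[1,7] min(17,4)*6=24 best=165 → r--
[1,6] min(17,4)*5=20 best=165 → r--

r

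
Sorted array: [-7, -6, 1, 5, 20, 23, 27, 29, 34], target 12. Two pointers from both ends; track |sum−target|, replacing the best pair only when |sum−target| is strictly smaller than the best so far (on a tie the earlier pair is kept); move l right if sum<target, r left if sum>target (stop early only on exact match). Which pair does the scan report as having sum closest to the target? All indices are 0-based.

pair (-7, 20) with sum 13 (|Δ|=1)

[0,8] -7+34=27 d=15 * → r--
[0,7] -7+29=22 d=10 * → r--
[0,6] -7+27=20 d=8 * → r--
[0,5] -7+23=16 d=4 * → r--
[0,4] -7+20=13 d=1 * → r--
[0,3] -7+5=-2 d=14 → l++
[1,3] -6+5=-1 d=13 → l++
[2,3] 1+5=6 d=6 → l++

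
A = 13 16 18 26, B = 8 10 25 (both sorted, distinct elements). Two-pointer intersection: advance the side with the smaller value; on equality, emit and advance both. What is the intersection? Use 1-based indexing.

i=1 j=1: 13>8, j++
i=1 j=2: 13>10, j++
i=1 j=3: 13<25, i++
i=2 j=3: 16<25, i++
i=3 j=3: 18<25, i++
i=4 j=3: 26>25, j++

intersection = []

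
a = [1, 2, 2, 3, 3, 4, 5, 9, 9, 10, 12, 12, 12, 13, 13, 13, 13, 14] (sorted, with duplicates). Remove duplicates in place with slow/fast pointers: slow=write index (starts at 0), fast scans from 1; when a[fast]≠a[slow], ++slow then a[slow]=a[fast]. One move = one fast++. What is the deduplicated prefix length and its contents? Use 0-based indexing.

slow=0 fast=1: a[fast]=2≠a[slow]=1 write a[1]=2, slow++,fast++
slow=1 fast=2: a[fast]=2=a[slow] dup, fast++
slow=1 fast=3: a[fast]=3≠a[slow]=2 write a[2]=3, slow++,fast++
slow=2 fast=4: a[fast]=3=a[slow] dup, fast++
slow=2 fast=5: a[fast]=4≠a[slow]=3 write a[3]=4, slow++,fast++
slow=3 fast=6: a[fast]=5≠a[slow]=4 write a[4]=5, slow++,fast++
slow=4 fast=7: a[fast]=9≠a[slow]=5 write a[5]=9, slow++,fast++
slow=5 fast=8: a[fast]=9=a[slow] dup, fast++
slow=5 fast=9: a[fast]=10≠a[slow]=9 write a[6]=10, slow++,fast++
slow=6 fast=10: a[fast]=12≠a[slow]=10 write a[7]=12, slow++,fast++
slow=7 fast=11: a[fast]=12=a[slow] dup, fast++
slow=7 fast=12: a[fast]=12=a[slow] dup, fast++
slow=7 fast=13: a[fast]=13≠a[slow]=12 write a[8]=13, slow++,fast++
slow=8 fast=14: a[fast]=13=a[slow] dup, fast++
slow=8 fast=15: a[fast]=13=a[slow] dup, fast++
slow=8 fast=16: a[fast]=13=a[slow] dup, fast++
slow=8 fast=17: a[fast]=14≠a[slow]=13 write a[9]=14, slow++,fast++

length 10; prefix = [1, 2, 3, 4, 5, 9, 10, 12, 13, 14]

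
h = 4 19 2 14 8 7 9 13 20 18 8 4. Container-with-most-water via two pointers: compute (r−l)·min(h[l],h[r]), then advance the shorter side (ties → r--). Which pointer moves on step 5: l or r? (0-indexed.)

l

[0,11] min(4,4)*11=44 best=44 * → r--
[0,10] min(4,8)*10=40 best=44 → l++
[1,10] min(19,8)*9=72 best=72 * → r--
[1,9] min(19,18)*8=144 best=144 * → r--
[1,8] min(19,20)*7=133 best=144 → l++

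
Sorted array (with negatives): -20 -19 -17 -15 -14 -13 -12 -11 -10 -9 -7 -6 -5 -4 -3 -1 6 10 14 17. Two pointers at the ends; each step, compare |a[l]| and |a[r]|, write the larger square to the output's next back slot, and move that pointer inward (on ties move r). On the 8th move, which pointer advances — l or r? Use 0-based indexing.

l=0 r=19: |-20|>|17| out[19]=400, l++
l=1 r=19: |-19|>|17| out[18]=361, l++
l=2 r=19: |-17|<=|17| out[17]=289, r--
l=2 r=18: |-17|>|14| out[16]=289, l++
l=3 r=18: |-15|>|14| out[15]=225, l++
l=4 r=18: |-14|<=|14| out[14]=196, r--
l=4 r=17: |-14|>|10| out[13]=196, l++
l=5 r=17: |-13|>|10| out[12]=169, l++

l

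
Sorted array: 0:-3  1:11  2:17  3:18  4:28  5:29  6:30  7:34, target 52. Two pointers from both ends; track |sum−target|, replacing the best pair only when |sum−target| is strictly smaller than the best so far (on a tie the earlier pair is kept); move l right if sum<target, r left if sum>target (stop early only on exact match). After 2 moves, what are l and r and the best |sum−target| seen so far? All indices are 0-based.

l=2, r=7, best |Δ|=7

l=0 r=7: -3+34=31 d=21 *, l++
l=1 r=7: 11+34=45 d=7 *, l++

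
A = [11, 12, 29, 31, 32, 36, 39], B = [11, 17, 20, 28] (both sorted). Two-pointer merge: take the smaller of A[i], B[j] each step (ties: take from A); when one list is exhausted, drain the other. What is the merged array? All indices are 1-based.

[11, 11, 12, 17, 20, 28, 29, 31, 32, 36, 39]

i=1 j=1: A[i]=11<=B[j]=11 take 11, i++
i=2 j=1: A[i]=12>B[j]=11 take 11, j++
i=2 j=2: A[i]=12<=B[j]=17 take 12, i++
i=3 j=2: A[i]=29>B[j]=17 take 17, j++
i=3 j=3: A[i]=29>B[j]=20 take 20, j++
i=3 j=4: A[i]=29>B[j]=28 take 28, j++
i=3 j=5: B done, take A[i]=29, i++
i=4 j=5: B done, take A[i]=31, i++
i=5 j=5: B done, take A[i]=32, i++
i=6 j=5: B done, take A[i]=36, i++
i=7 j=5: B done, take A[i]=39, i++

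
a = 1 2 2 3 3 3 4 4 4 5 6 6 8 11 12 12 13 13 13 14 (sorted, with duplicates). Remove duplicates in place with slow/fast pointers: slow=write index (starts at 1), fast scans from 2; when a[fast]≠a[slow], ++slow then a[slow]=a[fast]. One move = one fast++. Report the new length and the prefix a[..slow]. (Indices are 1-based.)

(s=1,f=2) a[fast]=2≠a[slow]=1 write a[2]=2 → slow++,fast++
(s=2,f=3) a[fast]=2=a[slow] dup → fast++
(s=2,f=4) a[fast]=3≠a[slow]=2 write a[3]=3 → slow++,fast++
(s=3,f=5) a[fast]=3=a[slow] dup → fast++
(s=3,f=6) a[fast]=3=a[slow] dup → fast++
(s=3,f=7) a[fast]=4≠a[slow]=3 write a[4]=4 → slow++,fast++
(s=4,f=8) a[fast]=4=a[slow] dup → fast++
(s=4,f=9) a[fast]=4=a[slow] dup → fast++
(s=4,f=10) a[fast]=5≠a[slow]=4 write a[5]=5 → slow++,fast++
(s=5,f=11) a[fast]=6≠a[slow]=5 write a[6]=6 → slow++,fast++
(s=6,f=12) a[fast]=6=a[slow] dup → fast++
(s=6,f=13) a[fast]=8≠a[slow]=6 write a[7]=8 → slow++,fast++
(s=7,f=14) a[fast]=11≠a[slow]=8 write a[8]=11 → slow++,fast++
(s=8,f=15) a[fast]=12≠a[slow]=11 write a[9]=12 → slow++,fast++
(s=9,f=16) a[fast]=12=a[slow] dup → fast++
(s=9,f=17) a[fast]=13≠a[slow]=12 write a[10]=13 → slow++,fast++
(s=10,f=18) a[fast]=13=a[slow] dup → fast++
(s=10,f=19) a[fast]=13=a[slow] dup → fast++
(s=10,f=20) a[fast]=14≠a[slow]=13 write a[11]=14 → slow++,fast++

length 11; prefix = [1, 2, 3, 4, 5, 6, 8, 11, 12, 13, 14]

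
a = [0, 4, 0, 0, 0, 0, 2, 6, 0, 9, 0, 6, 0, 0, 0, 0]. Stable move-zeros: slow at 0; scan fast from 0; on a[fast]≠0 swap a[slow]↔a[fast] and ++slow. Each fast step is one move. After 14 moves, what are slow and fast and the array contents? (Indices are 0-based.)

slow=5, fast=14, a=[4, 2, 6, 9, 6, 0, 0, 0, 0, 0, 0, 0, 0, 0, 0, 0]

slow=0 fast=0: a[fast]=0, fast++
slow=0 fast=1: a[fast]=4≠0 swap→a[0]=4, slow++,fast++
slow=1 fast=2: a[fast]=0, fast++
slow=1 fast=3: a[fast]=0, fast++
slow=1 fast=4: a[fast]=0, fast++
slow=1 fast=5: a[fast]=0, fast++
slow=1 fast=6: a[fast]=2≠0 swap→a[1]=2, slow++,fast++
slow=2 fast=7: a[fast]=6≠0 swap→a[2]=6, slow++,fast++
slow=3 fast=8: a[fast]=0, fast++
slow=3 fast=9: a[fast]=9≠0 swap→a[3]=9, slow++,fast++
slow=4 fast=10: a[fast]=0, fast++
slow=4 fast=11: a[fast]=6≠0 swap→a[4]=6, slow++,fast++
slow=5 fast=12: a[fast]=0, fast++
slow=5 fast=13: a[fast]=0, fast++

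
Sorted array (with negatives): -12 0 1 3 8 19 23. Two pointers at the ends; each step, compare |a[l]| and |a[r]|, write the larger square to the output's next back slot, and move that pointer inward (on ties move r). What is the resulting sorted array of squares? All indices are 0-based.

[0,6] |-12|<=|23| out[6]=529 → r--
[0,5] |-12|<=|19| out[5]=361 → r--
[0,4] |-12|>|8| out[4]=144 → l++
[1,4] |0|<=|8| out[3]=64 → r--
[1,3] |0|<=|3| out[2]=9 → r--
[1,2] |0|<=|1| out[1]=1 → r--
[1,1] |0|<=|0| out[0]=0 → r--

[0, 1, 9, 64, 144, 361, 529]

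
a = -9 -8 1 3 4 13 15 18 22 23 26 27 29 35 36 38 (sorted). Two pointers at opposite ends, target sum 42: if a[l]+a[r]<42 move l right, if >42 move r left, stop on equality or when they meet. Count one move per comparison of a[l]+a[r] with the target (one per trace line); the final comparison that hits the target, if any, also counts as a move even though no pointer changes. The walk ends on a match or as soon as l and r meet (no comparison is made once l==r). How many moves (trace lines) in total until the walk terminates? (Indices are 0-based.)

5 moves

l=0 r=15: -9+38=29 <42, l++
l=1 r=15: -8+38=30 <42, l++
l=2 r=15: 1+38=39 <42, l++
l=3 r=15: 3+38=41 <42, l++
l=4 r=15: 4+38=42, found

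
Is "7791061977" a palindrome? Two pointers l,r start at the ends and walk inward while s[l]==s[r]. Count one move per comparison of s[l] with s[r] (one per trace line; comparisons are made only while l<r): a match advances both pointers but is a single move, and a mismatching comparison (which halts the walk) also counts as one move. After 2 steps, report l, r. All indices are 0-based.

l=0 r=9: '7'=='7', l++,r--
l=1 r=8: '7'=='7', l++,r--

l=2, r=7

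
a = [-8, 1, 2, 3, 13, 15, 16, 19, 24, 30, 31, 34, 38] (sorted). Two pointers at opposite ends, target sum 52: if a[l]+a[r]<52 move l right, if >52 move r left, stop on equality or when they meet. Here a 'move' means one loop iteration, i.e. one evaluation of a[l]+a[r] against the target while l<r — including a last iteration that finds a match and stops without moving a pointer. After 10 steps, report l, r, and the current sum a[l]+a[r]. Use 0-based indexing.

l=8, r=10, sum=55

l=0 r=12: -8+38=30 <52, l++
l=1 r=12: 1+38=39 <52, l++
l=2 r=12: 2+38=40 <52, l++
l=3 r=12: 3+38=41 <52, l++
l=4 r=12: 13+38=51 <52, l++
l=5 r=12: 15+38=53 >52, r--
l=5 r=11: 15+34=49 <52, l++
l=6 r=11: 16+34=50 <52, l++
l=7 r=11: 19+34=53 >52, r--
l=7 r=10: 19+31=50 <52, l++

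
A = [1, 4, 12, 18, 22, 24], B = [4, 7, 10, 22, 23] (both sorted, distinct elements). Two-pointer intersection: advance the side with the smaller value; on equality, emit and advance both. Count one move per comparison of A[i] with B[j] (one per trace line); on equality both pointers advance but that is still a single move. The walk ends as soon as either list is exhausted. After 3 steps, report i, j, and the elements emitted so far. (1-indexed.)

i=1 j=1: 1<4, i++
i=2 j=1: 4==4 emit, i++,j++
i=3 j=2: 12>7, j++

i=3, j=3, emitted=[4]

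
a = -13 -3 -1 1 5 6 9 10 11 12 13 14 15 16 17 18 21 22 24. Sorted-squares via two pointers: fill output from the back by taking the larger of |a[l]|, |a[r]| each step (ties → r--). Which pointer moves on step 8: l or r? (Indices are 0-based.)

l=0 r=18: |-13|<=|24| out[18]=576, r--
l=0 r=17: |-13|<=|22| out[17]=484, r--
l=0 r=16: |-13|<=|21| out[16]=441, r--
l=0 r=15: |-13|<=|18| out[15]=324, r--
l=0 r=14: |-13|<=|17| out[14]=289, r--
l=0 r=13: |-13|<=|16| out[13]=256, r--
l=0 r=12: |-13|<=|15| out[12]=225, r--
l=0 r=11: |-13|<=|14| out[11]=196, r--

r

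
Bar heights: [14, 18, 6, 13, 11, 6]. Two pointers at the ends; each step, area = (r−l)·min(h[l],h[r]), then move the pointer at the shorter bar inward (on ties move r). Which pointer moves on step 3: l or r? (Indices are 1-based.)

r

[1,6] min(14,6)*5=30 best=30 * → r--
[1,5] min(14,11)*4=44 best=44 * → r--
[1,4] min(14,13)*3=39 best=44 → r--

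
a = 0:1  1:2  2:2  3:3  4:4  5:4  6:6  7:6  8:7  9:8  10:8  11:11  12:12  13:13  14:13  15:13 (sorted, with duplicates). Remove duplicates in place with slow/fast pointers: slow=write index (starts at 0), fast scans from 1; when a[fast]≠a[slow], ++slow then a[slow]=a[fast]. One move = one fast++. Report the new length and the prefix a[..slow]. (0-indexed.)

slow=0 fast=1: a[fast]=2≠a[slow]=1 write a[1]=2, slow++,fast++
slow=1 fast=2: a[fast]=2=a[slow] dup, fast++
slow=1 fast=3: a[fast]=3≠a[slow]=2 write a[2]=3, slow++,fast++
slow=2 fast=4: a[fast]=4≠a[slow]=3 write a[3]=4, slow++,fast++
slow=3 fast=5: a[fast]=4=a[slow] dup, fast++
slow=3 fast=6: a[fast]=6≠a[slow]=4 write a[4]=6, slow++,fast++
slow=4 fast=7: a[fast]=6=a[slow] dup, fast++
slow=4 fast=8: a[fast]=7≠a[slow]=6 write a[5]=7, slow++,fast++
slow=5 fast=9: a[fast]=8≠a[slow]=7 write a[6]=8, slow++,fast++
slow=6 fast=10: a[fast]=8=a[slow] dup, fast++
slow=6 fast=11: a[fast]=11≠a[slow]=8 write a[7]=11, slow++,fast++
slow=7 fast=12: a[fast]=12≠a[slow]=11 write a[8]=12, slow++,fast++
slow=8 fast=13: a[fast]=13≠a[slow]=12 write a[9]=13, slow++,fast++
slow=9 fast=14: a[fast]=13=a[slow] dup, fast++
slow=9 fast=15: a[fast]=13=a[slow] dup, fast++

length 10; prefix = [1, 2, 3, 4, 6, 7, 8, 11, 12, 13]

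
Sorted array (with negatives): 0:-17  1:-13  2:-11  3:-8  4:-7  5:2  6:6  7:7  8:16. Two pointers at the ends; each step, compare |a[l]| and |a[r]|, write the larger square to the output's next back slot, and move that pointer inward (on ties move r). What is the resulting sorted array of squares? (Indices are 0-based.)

[0,8] |-17|>|16| out[8]=289 → l++
[1,8] |-13|<=|16| out[7]=256 → r--
[1,7] |-13|>|7| out[6]=169 → l++
[2,7] |-11|>|7| out[5]=121 → l++
[3,7] |-8|>|7| out[4]=64 → l++
[4,7] |-7|<=|7| out[3]=49 → r--
[4,6] |-7|>|6| out[2]=49 → l++
[5,6] |2|<=|6| out[1]=36 → r--
[5,5] |2|<=|2| out[0]=4 → r--

[4, 36, 49, 49, 64, 121, 169, 256, 289]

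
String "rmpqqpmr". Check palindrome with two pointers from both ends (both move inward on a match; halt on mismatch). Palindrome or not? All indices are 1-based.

palindrome

l=1 r=8: 'r'=='r', l++,r--
l=2 r=7: 'm'=='m', l++,r--
l=3 r=6: 'p'=='p', l++,r--
l=4 r=5: 'q'=='q', l++,r--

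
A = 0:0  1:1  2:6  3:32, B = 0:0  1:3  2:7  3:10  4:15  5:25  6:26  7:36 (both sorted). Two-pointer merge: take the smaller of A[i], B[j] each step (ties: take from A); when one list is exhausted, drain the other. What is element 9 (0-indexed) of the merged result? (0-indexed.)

[i=0,j=0] A[i]=0<=B[j]=0 take 0 → i++
[i=1,j=0] A[i]=1>B[j]=0 take 0 → j++
[i=1,j=1] A[i]=1<=B[j]=3 take 1 → i++
[i=2,j=1] A[i]=6>B[j]=3 take 3 → j++
[i=2,j=2] A[i]=6<=B[j]=7 take 6 → i++
[i=3,j=2] A[i]=32>B[j]=7 take 7 → j++
[i=3,j=3] A[i]=32>B[j]=10 take 10 → j++
[i=3,j=4] A[i]=32>B[j]=15 take 15 → j++
[i=3,j=5] A[i]=32>B[j]=25 take 25 → j++
[i=3,j=6] A[i]=32>B[j]=26 take 26 → j++
[i=3,j=7] A[i]=32<=B[j]=36 take 32 → i++
[i=4,j=7] A done, take B[j]=36 → j++

merged[9] = 26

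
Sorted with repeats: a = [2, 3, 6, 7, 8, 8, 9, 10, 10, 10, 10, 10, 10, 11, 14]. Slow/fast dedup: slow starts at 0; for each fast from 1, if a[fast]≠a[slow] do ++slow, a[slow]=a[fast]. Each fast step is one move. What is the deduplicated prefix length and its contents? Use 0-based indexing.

(s=0,f=1) a[fast]=3≠a[slow]=2 write a[1]=3 → slow++,fast++
(s=1,f=2) a[fast]=6≠a[slow]=3 write a[2]=6 → slow++,fast++
(s=2,f=3) a[fast]=7≠a[slow]=6 write a[3]=7 → slow++,fast++
(s=3,f=4) a[fast]=8≠a[slow]=7 write a[4]=8 → slow++,fast++
(s=4,f=5) a[fast]=8=a[slow] dup → fast++
(s=4,f=6) a[fast]=9≠a[slow]=8 write a[5]=9 → slow++,fast++
(s=5,f=7) a[fast]=10≠a[slow]=9 write a[6]=10 → slow++,fast++
(s=6,f=8) a[fast]=10=a[slow] dup → fast++
(s=6,f=9) a[fast]=10=a[slow] dup → fast++
(s=6,f=10) a[fast]=10=a[slow] dup → fast++
(s=6,f=11) a[fast]=10=a[slow] dup → fast++
(s=6,f=12) a[fast]=10=a[slow] dup → fast++
(s=6,f=13) a[fast]=11≠a[slow]=10 write a[7]=11 → slow++,fast++
(s=7,f=14) a[fast]=14≠a[slow]=11 write a[8]=14 → slow++,fast++

length 9; prefix = [2, 3, 6, 7, 8, 9, 10, 11, 14]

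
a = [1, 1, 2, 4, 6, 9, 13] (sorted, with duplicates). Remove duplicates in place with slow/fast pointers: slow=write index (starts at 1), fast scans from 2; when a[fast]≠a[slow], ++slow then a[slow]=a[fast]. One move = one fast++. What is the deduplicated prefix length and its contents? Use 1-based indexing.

length 6; prefix = [1, 2, 4, 6, 9, 13]

(s=1,f=2) a[fast]=1=a[slow] dup → fast++
(s=1,f=3) a[fast]=2≠a[slow]=1 write a[2]=2 → slow++,fast++
(s=2,f=4) a[fast]=4≠a[slow]=2 write a[3]=4 → slow++,fast++
(s=3,f=5) a[fast]=6≠a[slow]=4 write a[4]=6 → slow++,fast++
(s=4,f=6) a[fast]=9≠a[slow]=6 write a[5]=9 → slow++,fast++
(s=5,f=7) a[fast]=13≠a[slow]=9 write a[6]=13 → slow++,fast++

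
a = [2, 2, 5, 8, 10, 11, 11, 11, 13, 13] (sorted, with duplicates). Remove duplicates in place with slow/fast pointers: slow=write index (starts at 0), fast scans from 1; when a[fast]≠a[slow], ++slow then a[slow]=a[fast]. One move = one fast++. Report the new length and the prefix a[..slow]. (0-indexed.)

(s=0,f=1) a[fast]=2=a[slow] dup → fast++
(s=0,f=2) a[fast]=5≠a[slow]=2 write a[1]=5 → slow++,fast++
(s=1,f=3) a[fast]=8≠a[slow]=5 write a[2]=8 → slow++,fast++
(s=2,f=4) a[fast]=10≠a[slow]=8 write a[3]=10 → slow++,fast++
(s=3,f=5) a[fast]=11≠a[slow]=10 write a[4]=11 → slow++,fast++
(s=4,f=6) a[fast]=11=a[slow] dup → fast++
(s=4,f=7) a[fast]=11=a[slow] dup → fast++
(s=4,f=8) a[fast]=13≠a[slow]=11 write a[5]=13 → slow++,fast++
(s=5,f=9) a[fast]=13=a[slow] dup → fast++

length 6; prefix = [2, 5, 8, 10, 11, 13]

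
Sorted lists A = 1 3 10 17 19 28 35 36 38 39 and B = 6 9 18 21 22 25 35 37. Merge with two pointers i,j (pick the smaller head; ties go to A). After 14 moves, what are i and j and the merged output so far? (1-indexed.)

i=1 j=1: A[i]=1<=B[j]=6 take 1, i++
i=2 j=1: A[i]=3<=B[j]=6 take 3, i++
i=3 j=1: A[i]=10>B[j]=6 take 6, j++
i=3 j=2: A[i]=10>B[j]=9 take 9, j++
i=3 j=3: A[i]=10<=B[j]=18 take 10, i++
i=4 j=3: A[i]=17<=B[j]=18 take 17, i++
i=5 j=3: A[i]=19>B[j]=18 take 18, j++
i=5 j=4: A[i]=19<=B[j]=21 take 19, i++
i=6 j=4: A[i]=28>B[j]=21 take 21, j++
i=6 j=5: A[i]=28>B[j]=22 take 22, j++
i=6 j=6: A[i]=28>B[j]=25 take 25, j++
i=6 j=7: A[i]=28<=B[j]=35 take 28, i++
i=7 j=7: A[i]=35<=B[j]=35 take 35, i++
i=8 j=7: A[i]=36>B[j]=35 take 35, j++

i=8, j=8, merged so far=[1, 3, 6, 9, 10, 17, 18, 19, 21, 22, 25, 28, 35, 35]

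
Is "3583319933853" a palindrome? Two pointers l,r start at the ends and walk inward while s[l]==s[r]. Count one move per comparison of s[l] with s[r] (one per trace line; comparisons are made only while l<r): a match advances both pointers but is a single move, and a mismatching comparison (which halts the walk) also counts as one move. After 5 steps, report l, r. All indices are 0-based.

[0,12] '3'=='3' → l++,r--
[1,11] '5'=='5' → l++,r--
[2,10] '8'=='8' → l++,r--
[3,9] '3'=='3' → l++,r--
[4,8] '3'=='3' → l++,r--

l=5, r=7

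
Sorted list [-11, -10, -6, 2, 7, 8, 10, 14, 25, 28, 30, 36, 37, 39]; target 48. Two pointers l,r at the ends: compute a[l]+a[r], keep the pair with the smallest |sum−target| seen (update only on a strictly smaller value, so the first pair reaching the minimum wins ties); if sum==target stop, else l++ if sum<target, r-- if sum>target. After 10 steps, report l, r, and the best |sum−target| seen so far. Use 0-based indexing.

l=7, r=10, best |Δ|=1

l=0 r=13: -11+39=28 d=20 *, l++
l=1 r=13: -10+39=29 d=19 *, l++
l=2 r=13: -6+39=33 d=15 *, l++
l=3 r=13: 2+39=41 d=7 *, l++
l=4 r=13: 7+39=46 d=2 *, l++
l=5 r=13: 8+39=47 d=1 *, l++
l=6 r=13: 10+39=49 d=1, r--
l=6 r=12: 10+37=47 d=1, l++
l=7 r=12: 14+37=51 d=3, r--
l=7 r=11: 14+36=50 d=2, r--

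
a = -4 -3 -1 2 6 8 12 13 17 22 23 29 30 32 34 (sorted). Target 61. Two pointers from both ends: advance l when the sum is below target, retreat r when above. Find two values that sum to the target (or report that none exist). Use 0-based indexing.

[0,14] -4+34=30 <61 → l++
[1,14] -3+34=31 <61 → l++
[2,14] -1+34=33 <61 → l++
[3,14] 2+34=36 <61 → l++
[4,14] 6+34=40 <61 → l++
[5,14] 8+34=42 <61 → l++
[6,14] 12+34=46 <61 → l++
[7,14] 13+34=47 <61 → l++
[8,14] 17+34=51 <61 → l++
[9,14] 22+34=56 <61 → l++
[10,14] 23+34=57 <61 → l++
[11,14] 29+34=63 >61 → r--
[11,13] 29+32=61 → found

(29, 32)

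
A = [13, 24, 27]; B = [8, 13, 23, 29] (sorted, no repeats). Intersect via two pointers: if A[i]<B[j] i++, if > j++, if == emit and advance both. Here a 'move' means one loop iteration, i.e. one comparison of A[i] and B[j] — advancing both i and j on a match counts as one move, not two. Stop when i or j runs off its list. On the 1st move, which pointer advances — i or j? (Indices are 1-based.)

j

i=1 j=1: 13>8, j++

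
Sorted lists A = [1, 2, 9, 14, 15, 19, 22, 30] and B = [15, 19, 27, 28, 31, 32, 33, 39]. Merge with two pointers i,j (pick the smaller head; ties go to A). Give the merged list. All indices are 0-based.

[i=0,j=0] A[i]=1<=B[j]=15 take 1 → i++
[i=1,j=0] A[i]=2<=B[j]=15 take 2 → i++
[i=2,j=0] A[i]=9<=B[j]=15 take 9 → i++
[i=3,j=0] A[i]=14<=B[j]=15 take 14 → i++
[i=4,j=0] A[i]=15<=B[j]=15 take 15 → i++
[i=5,j=0] A[i]=19>B[j]=15 take 15 → j++
[i=5,j=1] A[i]=19<=B[j]=19 take 19 → i++
[i=6,j=1] A[i]=22>B[j]=19 take 19 → j++
[i=6,j=2] A[i]=22<=B[j]=27 take 22 → i++
[i=7,j=2] A[i]=30>B[j]=27 take 27 → j++
[i=7,j=3] A[i]=30>B[j]=28 take 28 → j++
[i=7,j=4] A[i]=30<=B[j]=31 take 30 → i++
[i=8,j=4] A done, take B[j]=31 → j++
[i=8,j=5] A done, take B[j]=32 → j++
[i=8,j=6] A done, take B[j]=33 → j++
[i=8,j=7] A done, take B[j]=39 → j++

[1, 2, 9, 14, 15, 15, 19, 19, 22, 27, 28, 30, 31, 32, 33, 39]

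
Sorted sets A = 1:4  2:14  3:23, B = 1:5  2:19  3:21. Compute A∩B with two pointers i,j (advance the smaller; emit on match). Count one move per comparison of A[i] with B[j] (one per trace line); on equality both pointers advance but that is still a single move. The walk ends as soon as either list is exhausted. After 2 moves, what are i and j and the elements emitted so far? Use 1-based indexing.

i=2, j=2, emitted=[]

i=1 j=1: 4<5, i++
i=2 j=1: 14>5, j++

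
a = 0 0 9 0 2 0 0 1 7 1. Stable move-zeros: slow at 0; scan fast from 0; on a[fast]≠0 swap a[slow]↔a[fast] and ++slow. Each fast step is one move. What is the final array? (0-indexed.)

[9, 2, 1, 7, 1, 0, 0, 0, 0, 0]

(s=0,f=0) a[fast]=0 → fast++
(s=0,f=1) a[fast]=0 → fast++
(s=0,f=2) a[fast]=9≠0 swap→a[0]=9 → slow++,fast++
(s=1,f=3) a[fast]=0 → fast++
(s=1,f=4) a[fast]=2≠0 swap→a[1]=2 → slow++,fast++
(s=2,f=5) a[fast]=0 → fast++
(s=2,f=6) a[fast]=0 → fast++
(s=2,f=7) a[fast]=1≠0 swap→a[2]=1 → slow++,fast++
(s=3,f=8) a[fast]=7≠0 swap→a[3]=7 → slow++,fast++
(s=4,f=9) a[fast]=1≠0 swap→a[4]=1 → slow++,fast++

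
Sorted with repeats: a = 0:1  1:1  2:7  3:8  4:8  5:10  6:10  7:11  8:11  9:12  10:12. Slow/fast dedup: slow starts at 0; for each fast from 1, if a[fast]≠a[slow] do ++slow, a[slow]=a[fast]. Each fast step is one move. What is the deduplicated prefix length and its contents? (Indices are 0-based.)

length 6; prefix = [1, 7, 8, 10, 11, 12]

slow=0 fast=1: a[fast]=1=a[slow] dup, fast++
slow=0 fast=2: a[fast]=7≠a[slow]=1 write a[1]=7, slow++,fast++
slow=1 fast=3: a[fast]=8≠a[slow]=7 write a[2]=8, slow++,fast++
slow=2 fast=4: a[fast]=8=a[slow] dup, fast++
slow=2 fast=5: a[fast]=10≠a[slow]=8 write a[3]=10, slow++,fast++
slow=3 fast=6: a[fast]=10=a[slow] dup, fast++
slow=3 fast=7: a[fast]=11≠a[slow]=10 write a[4]=11, slow++,fast++
slow=4 fast=8: a[fast]=11=a[slow] dup, fast++
slow=4 fast=9: a[fast]=12≠a[slow]=11 write a[5]=12, slow++,fast++
slow=5 fast=10: a[fast]=12=a[slow] dup, fast++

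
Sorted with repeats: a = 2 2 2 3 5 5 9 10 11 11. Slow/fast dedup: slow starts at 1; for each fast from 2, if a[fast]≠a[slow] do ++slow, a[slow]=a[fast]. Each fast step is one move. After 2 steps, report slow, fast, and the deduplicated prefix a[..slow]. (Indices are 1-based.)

slow=1, fast=4, prefix=[2]

(s=1,f=2) a[fast]=2=a[slow] dup → fast++
(s=1,f=3) a[fast]=2=a[slow] dup → fast++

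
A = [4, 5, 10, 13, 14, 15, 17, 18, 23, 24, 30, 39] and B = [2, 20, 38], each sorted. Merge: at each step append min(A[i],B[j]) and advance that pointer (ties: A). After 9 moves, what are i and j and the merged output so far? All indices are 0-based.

i=8, j=1, merged so far=[2, 4, 5, 10, 13, 14, 15, 17, 18]

i=0 j=0: A[i]=4>B[j]=2 take 2, j++
i=0 j=1: A[i]=4<=B[j]=20 take 4, i++
i=1 j=1: A[i]=5<=B[j]=20 take 5, i++
i=2 j=1: A[i]=10<=B[j]=20 take 10, i++
i=3 j=1: A[i]=13<=B[j]=20 take 13, i++
i=4 j=1: A[i]=14<=B[j]=20 take 14, i++
i=5 j=1: A[i]=15<=B[j]=20 take 15, i++
i=6 j=1: A[i]=17<=B[j]=20 take 17, i++
i=7 j=1: A[i]=18<=B[j]=20 take 18, i++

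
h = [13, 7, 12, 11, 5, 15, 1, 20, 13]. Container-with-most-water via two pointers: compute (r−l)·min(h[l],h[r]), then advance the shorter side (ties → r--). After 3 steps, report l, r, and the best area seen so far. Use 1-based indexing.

l=3, r=8, best area=104

[1,9] min(13,13)*8=104 best=104 * → r--
[1,8] min(13,20)*7=91 best=104 → l++
[2,8] min(7,20)*6=42 best=104 → l++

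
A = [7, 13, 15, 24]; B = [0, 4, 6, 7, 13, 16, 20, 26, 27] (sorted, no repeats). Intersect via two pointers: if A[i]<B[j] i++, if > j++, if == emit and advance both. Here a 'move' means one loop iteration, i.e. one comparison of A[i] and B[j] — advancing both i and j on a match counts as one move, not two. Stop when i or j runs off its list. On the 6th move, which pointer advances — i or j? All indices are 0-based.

i

i=0 j=0: 7>0, j++
i=0 j=1: 7>4, j++
i=0 j=2: 7>6, j++
i=0 j=3: 7==7 emit, i++,j++
i=1 j=4: 13==13 emit, i++,j++
i=2 j=5: 15<16, i++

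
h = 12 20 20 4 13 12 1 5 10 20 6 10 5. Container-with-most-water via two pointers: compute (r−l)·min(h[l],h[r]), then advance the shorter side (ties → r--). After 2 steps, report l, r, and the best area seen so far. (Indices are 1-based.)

l=1 r=13: min(12,5)*12=60 best=60 *, r--
l=1 r=12: min(12,10)*11=110 best=110 *, r--

l=1, r=11, best area=110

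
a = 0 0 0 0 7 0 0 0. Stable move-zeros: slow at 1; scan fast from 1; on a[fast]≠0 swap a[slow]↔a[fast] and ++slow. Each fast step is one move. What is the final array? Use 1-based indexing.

[7, 0, 0, 0, 0, 0, 0, 0]

(s=1,f=1) a[fast]=0 → fast++
(s=1,f=2) a[fast]=0 → fast++
(s=1,f=3) a[fast]=0 → fast++
(s=1,f=4) a[fast]=0 → fast++
(s=1,f=5) a[fast]=7≠0 swap→a[1]=7 → slow++,fast++
(s=2,f=6) a[fast]=0 → fast++
(s=2,f=7) a[fast]=0 → fast++
(s=2,f=8) a[fast]=0 → fast++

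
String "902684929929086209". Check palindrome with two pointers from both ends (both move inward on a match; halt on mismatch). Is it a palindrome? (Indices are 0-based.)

[0,17] '9'=='9' → l++,r--
[1,16] '0'=='0' → l++,r--
[2,15] '2'=='2' → l++,r--
[3,14] '6'=='6' → l++,r--
[4,13] '8'=='8' → l++,r--
[5,12] '4'!='0' → stop

not a palindrome (mismatch at 5,12)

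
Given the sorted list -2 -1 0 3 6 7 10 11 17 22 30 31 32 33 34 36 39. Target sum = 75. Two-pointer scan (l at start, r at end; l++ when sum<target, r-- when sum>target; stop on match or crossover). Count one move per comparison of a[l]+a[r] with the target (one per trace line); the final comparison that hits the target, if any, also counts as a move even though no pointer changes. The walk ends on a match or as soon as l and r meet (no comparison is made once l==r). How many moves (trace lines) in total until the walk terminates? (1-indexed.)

16 moves

[1,17] -2+39=37 <75 → l++
[2,17] -1+39=38 <75 → l++
[3,17] 0+39=39 <75 → l++
[4,17] 3+39=42 <75 → l++
[5,17] 6+39=45 <75 → l++
[6,17] 7+39=46 <75 → l++
[7,17] 10+39=49 <75 → l++
[8,17] 11+39=50 <75 → l++
[9,17] 17+39=56 <75 → l++
[10,17] 22+39=61 <75 → l++
[11,17] 30+39=69 <75 → l++
[12,17] 31+39=70 <75 → l++
[13,17] 32+39=71 <75 → l++
[14,17] 33+39=72 <75 → l++
[15,17] 34+39=73 <75 → l++
[16,17] 36+39=75 → found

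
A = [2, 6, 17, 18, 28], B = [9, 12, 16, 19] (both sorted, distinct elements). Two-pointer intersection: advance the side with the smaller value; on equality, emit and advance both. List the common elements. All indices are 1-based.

i=1 j=1: 2<9, i++
i=2 j=1: 6<9, i++
i=3 j=1: 17>9, j++
i=3 j=2: 17>12, j++
i=3 j=3: 17>16, j++
i=3 j=4: 17<19, i++
i=4 j=4: 18<19, i++
i=5 j=4: 28>19, j++

intersection = []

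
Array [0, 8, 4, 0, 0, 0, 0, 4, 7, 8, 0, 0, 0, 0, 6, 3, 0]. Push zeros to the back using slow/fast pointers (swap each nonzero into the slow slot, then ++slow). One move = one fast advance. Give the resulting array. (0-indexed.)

[8, 4, 4, 7, 8, 6, 3, 0, 0, 0, 0, 0, 0, 0, 0, 0, 0]

slow=0 fast=0: a[fast]=0, fast++
slow=0 fast=1: a[fast]=8≠0 swap→a[0]=8, slow++,fast++
slow=1 fast=2: a[fast]=4≠0 swap→a[1]=4, slow++,fast++
slow=2 fast=3: a[fast]=0, fast++
slow=2 fast=4: a[fast]=0, fast++
slow=2 fast=5: a[fast]=0, fast++
slow=2 fast=6: a[fast]=0, fast++
slow=2 fast=7: a[fast]=4≠0 swap→a[2]=4, slow++,fast++
slow=3 fast=8: a[fast]=7≠0 swap→a[3]=7, slow++,fast++
slow=4 fast=9: a[fast]=8≠0 swap→a[4]=8, slow++,fast++
slow=5 fast=10: a[fast]=0, fast++
slow=5 fast=11: a[fast]=0, fast++
slow=5 fast=12: a[fast]=0, fast++
slow=5 fast=13: a[fast]=0, fast++
slow=5 fast=14: a[fast]=6≠0 swap→a[5]=6, slow++,fast++
slow=6 fast=15: a[fast]=3≠0 swap→a[6]=3, slow++,fast++
slow=7 fast=16: a[fast]=0, fast++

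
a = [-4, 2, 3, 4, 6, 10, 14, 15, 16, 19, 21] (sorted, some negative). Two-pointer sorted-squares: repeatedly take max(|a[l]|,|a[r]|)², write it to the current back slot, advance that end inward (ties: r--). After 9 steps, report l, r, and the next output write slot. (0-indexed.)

[0,10] |-4|<=|21| out[10]=441 → r--
[0,9] |-4|<=|19| out[9]=361 → r--
[0,8] |-4|<=|16| out[8]=256 → r--
[0,7] |-4|<=|15| out[7]=225 → r--
[0,6] |-4|<=|14| out[6]=196 → r--
[0,5] |-4|<=|10| out[5]=100 → r--
[0,4] |-4|<=|6| out[4]=36 → r--
[0,3] |-4|<=|4| out[3]=16 → r--
[0,2] |-4|>|3| out[2]=16 → l++

l=1, r=2, next write slot=1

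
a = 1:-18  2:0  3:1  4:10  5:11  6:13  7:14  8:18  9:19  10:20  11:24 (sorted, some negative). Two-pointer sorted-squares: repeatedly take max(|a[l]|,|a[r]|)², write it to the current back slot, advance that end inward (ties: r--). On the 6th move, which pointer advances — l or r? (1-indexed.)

l=1 r=11: |-18|<=|24| out[11]=576, r--
l=1 r=10: |-18|<=|20| out[10]=400, r--
l=1 r=9: |-18|<=|19| out[9]=361, r--
l=1 r=8: |-18|<=|18| out[8]=324, r--
l=1 r=7: |-18|>|14| out[7]=324, l++
l=2 r=7: |0|<=|14| out[6]=196, r--

r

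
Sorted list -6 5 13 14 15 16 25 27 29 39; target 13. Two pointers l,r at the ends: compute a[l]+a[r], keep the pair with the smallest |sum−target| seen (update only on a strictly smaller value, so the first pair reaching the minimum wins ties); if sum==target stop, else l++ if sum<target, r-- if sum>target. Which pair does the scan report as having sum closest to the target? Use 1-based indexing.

pair (-6, 16) with sum 10 (|Δ|=3)

l=1 r=10: -6+39=33 d=20 *, r--
l=1 r=9: -6+29=23 d=10 *, r--
l=1 r=8: -6+27=21 d=8 *, r--
l=1 r=7: -6+25=19 d=6 *, r--
l=1 r=6: -6+16=10 d=3 *, l++
l=2 r=6: 5+16=21 d=8, r--
l=2 r=5: 5+15=20 d=7, r--
l=2 r=4: 5+14=19 d=6, r--
l=2 r=3: 5+13=18 d=5, r--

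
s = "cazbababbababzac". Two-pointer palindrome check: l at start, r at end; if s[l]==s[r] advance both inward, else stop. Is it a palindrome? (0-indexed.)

l=0 r=15: 'c'=='c', l++,r--
l=1 r=14: 'a'=='a', l++,r--
l=2 r=13: 'z'=='z', l++,r--
l=3 r=12: 'b'=='b', l++,r--
l=4 r=11: 'a'=='a', l++,r--
l=5 r=10: 'b'=='b', l++,r--
l=6 r=9: 'a'=='a', l++,r--
l=7 r=8: 'b'=='b', l++,r--

palindrome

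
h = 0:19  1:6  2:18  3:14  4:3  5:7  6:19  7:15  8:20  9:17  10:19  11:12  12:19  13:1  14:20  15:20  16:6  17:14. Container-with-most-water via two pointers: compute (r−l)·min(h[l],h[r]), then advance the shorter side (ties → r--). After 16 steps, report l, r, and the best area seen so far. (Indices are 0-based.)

l=0 r=17: min(19,14)*17=238 best=238 *, r--
l=0 r=16: min(19,6)*16=96 best=238, r--
l=0 r=15: min(19,20)*15=285 best=285 *, l++
l=1 r=15: min(6,20)*14=84 best=285, l++
l=2 r=15: min(18,20)*13=234 best=285, l++
l=3 r=15: min(14,20)*12=168 best=285, l++
l=4 r=15: min(3,20)*11=33 best=285, l++
l=5 r=15: min(7,20)*10=70 best=285, l++
l=6 r=15: min(19,20)*9=171 best=285, l++
l=7 r=15: min(15,20)*8=120 best=285, l++
l=8 r=15: min(20,20)*7=140 best=285, r--
l=8 r=14: min(20,20)*6=120 best=285, r--
l=8 r=13: min(20,1)*5=5 best=285, r--
l=8 r=12: min(20,19)*4=76 best=285, r--
l=8 r=11: min(20,12)*3=36 best=285, r--
l=8 r=10: min(20,19)*2=38 best=285, r--

l=8, r=9, best area=285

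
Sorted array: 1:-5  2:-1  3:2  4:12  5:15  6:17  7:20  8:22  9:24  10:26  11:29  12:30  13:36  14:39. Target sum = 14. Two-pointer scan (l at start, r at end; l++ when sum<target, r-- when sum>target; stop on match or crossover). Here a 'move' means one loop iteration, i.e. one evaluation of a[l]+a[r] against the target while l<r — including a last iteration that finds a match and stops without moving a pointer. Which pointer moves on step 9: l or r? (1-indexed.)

l

l=1 r=14: -5+39=34 >14, r--
l=1 r=13: -5+36=31 >14, r--
l=1 r=12: -5+30=25 >14, r--
l=1 r=11: -5+29=24 >14, r--
l=1 r=10: -5+26=21 >14, r--
l=1 r=9: -5+24=19 >14, r--
l=1 r=8: -5+22=17 >14, r--
l=1 r=7: -5+20=15 >14, r--
l=1 r=6: -5+17=12 <14, l++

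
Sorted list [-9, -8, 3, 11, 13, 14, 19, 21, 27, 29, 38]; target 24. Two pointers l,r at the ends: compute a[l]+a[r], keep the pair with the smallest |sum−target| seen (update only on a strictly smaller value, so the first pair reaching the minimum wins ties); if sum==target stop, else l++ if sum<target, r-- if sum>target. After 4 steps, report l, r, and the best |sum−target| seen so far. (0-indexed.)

l=2, r=8, best |Δ|=3

l=0 r=10: -9+38=29 d=5 *, r--
l=0 r=9: -9+29=20 d=4 *, l++
l=1 r=9: -8+29=21 d=3 *, l++
l=2 r=9: 3+29=32 d=8, r--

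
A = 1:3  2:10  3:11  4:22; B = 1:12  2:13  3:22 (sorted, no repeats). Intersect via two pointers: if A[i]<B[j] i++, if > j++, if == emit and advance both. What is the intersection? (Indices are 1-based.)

intersection = [22]

i=1 j=1: 3<12, i++
i=2 j=1: 10<12, i++
i=3 j=1: 11<12, i++
i=4 j=1: 22>12, j++
i=4 j=2: 22>13, j++
i=4 j=3: 22==22 emit, i++,j++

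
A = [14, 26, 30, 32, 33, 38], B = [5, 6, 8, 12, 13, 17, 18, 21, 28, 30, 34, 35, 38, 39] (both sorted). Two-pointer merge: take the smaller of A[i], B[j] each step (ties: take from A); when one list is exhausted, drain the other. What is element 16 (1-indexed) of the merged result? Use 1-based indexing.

[i=1,j=1] A[i]=14>B[j]=5 take 5 → j++
[i=1,j=2] A[i]=14>B[j]=6 take 6 → j++
[i=1,j=3] A[i]=14>B[j]=8 take 8 → j++
[i=1,j=4] A[i]=14>B[j]=12 take 12 → j++
[i=1,j=5] A[i]=14>B[j]=13 take 13 → j++
[i=1,j=6] A[i]=14<=B[j]=17 take 14 → i++
[i=2,j=6] A[i]=26>B[j]=17 take 17 → j++
[i=2,j=7] A[i]=26>B[j]=18 take 18 → j++
[i=2,j=8] A[i]=26>B[j]=21 take 21 → j++
[i=2,j=9] A[i]=26<=B[j]=28 take 26 → i++
[i=3,j=9] A[i]=30>B[j]=28 take 28 → j++
[i=3,j=10] A[i]=30<=B[j]=30 take 30 → i++
[i=4,j=10] A[i]=32>B[j]=30 take 30 → j++
[i=4,j=11] A[i]=32<=B[j]=34 take 32 → i++
[i=5,j=11] A[i]=33<=B[j]=34 take 33 → i++
[i=6,j=11] A[i]=38>B[j]=34 take 34 → j++
[i=6,j=12] A[i]=38>B[j]=35 take 35 → j++
[i=6,j=13] A[i]=38<=B[j]=38 take 38 → i++
[i=7,j=13] A done, take B[j]=38 → j++
[i=7,j=14] A done, take B[j]=39 → j++

merged[16] = 34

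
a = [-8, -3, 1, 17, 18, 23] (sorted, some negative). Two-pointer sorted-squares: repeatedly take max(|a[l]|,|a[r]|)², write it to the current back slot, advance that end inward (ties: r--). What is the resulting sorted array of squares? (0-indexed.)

[1, 9, 64, 289, 324, 529]

[0,5] |-8|<=|23| out[5]=529 → r--
[0,4] |-8|<=|18| out[4]=324 → r--
[0,3] |-8|<=|17| out[3]=289 → r--
[0,2] |-8|>|1| out[2]=64 → l++
[1,2] |-3|>|1| out[1]=9 → l++
[2,2] |1|<=|1| out[0]=1 → r--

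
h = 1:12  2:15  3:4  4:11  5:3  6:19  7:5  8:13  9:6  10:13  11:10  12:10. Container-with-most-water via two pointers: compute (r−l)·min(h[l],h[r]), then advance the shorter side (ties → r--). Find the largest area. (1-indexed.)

l=1 r=12: min(12,10)*11=110 best=110 *, r--
l=1 r=11: min(12,10)*10=100 best=110, r--
l=1 r=10: min(12,13)*9=108 best=110, l++
l=2 r=10: min(15,13)*8=104 best=110, r--
l=2 r=9: min(15,6)*7=42 best=110, r--
l=2 r=8: min(15,13)*6=78 best=110, r--
l=2 r=7: min(15,5)*5=25 best=110, r--
l=2 r=6: min(15,19)*4=60 best=110, l++
l=3 r=6: min(4,19)*3=12 best=110, l++
l=4 r=6: min(11,19)*2=22 best=110, l++
l=5 r=6: min(3,19)*1=3 best=110, l++

max area = 110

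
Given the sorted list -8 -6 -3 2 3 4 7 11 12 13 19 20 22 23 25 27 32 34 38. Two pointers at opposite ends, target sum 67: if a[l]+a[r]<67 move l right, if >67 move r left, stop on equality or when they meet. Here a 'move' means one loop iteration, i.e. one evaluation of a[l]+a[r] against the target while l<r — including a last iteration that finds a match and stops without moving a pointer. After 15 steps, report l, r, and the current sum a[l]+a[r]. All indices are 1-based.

l=16, r=19, sum=65

[1,19] -8+38=30 <67 → l++
[2,19] -6+38=32 <67 → l++
[3,19] -3+38=35 <67 → l++
[4,19] 2+38=40 <67 → l++
[5,19] 3+38=41 <67 → l++
[6,19] 4+38=42 <67 → l++
[7,19] 7+38=45 <67 → l++
[8,19] 11+38=49 <67 → l++
[9,19] 12+38=50 <67 → l++
[10,19] 13+38=51 <67 → l++
[11,19] 19+38=57 <67 → l++
[12,19] 20+38=58 <67 → l++
[13,19] 22+38=60 <67 → l++
[14,19] 23+38=61 <67 → l++
[15,19] 25+38=63 <67 → l++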